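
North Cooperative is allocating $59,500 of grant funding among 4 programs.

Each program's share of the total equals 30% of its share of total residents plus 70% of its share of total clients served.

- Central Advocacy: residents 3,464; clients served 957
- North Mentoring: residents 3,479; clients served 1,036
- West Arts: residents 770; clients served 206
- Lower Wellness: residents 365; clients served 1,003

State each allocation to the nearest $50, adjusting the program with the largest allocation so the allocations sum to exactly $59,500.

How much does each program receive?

Central Advocacy: $20,100; North Mentoring: $21,150; West Arts: $4,400; Lower Wellness: $13,850

Totals — residents 8,078, clients served 3,202.
Blended shares (30% residents + 70% clients served): Central Advocacy 0.3379; North Mentoring 0.3557; West Arts 0.0736; Lower Wellness 0.2328.
Raw shares: Central Advocacy 20,102.59; North Mentoring 21,163.33; West Arts 4,381.02; Lower Wellness 13,853.06.
At nearest $50: Central Advocacy $20,100; North Mentoring $21,150; West Arts $4,400; Lower Wellness $13,850. Sum = $59,500.
Rounded total matches; no reconciliation needed.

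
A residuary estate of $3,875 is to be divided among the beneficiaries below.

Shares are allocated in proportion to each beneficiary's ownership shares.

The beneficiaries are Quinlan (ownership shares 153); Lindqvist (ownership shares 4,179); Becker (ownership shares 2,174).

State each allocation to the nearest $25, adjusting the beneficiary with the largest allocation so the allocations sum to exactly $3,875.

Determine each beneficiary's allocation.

Total ownership shares = 6,506.
Proportional shares: Quinlan 153/6,506 × $3,875 = 91.13; Lindqvist 4,179/6,506 × $3,875 = 2,489.03; Becker 2,174/6,506 × $3,875 = 1,294.84.
After rounding ($25): Quinlan $100; Lindqvist $2,500; Becker $1,300. Sum = $3,900.
Difference $3,875 − $3,900 = −$25 applied to largest allocation (Lindqvist): Lindqvist becomes $2,475.

Quinlan: $100; Lindqvist: $2,475; Becker: $1,300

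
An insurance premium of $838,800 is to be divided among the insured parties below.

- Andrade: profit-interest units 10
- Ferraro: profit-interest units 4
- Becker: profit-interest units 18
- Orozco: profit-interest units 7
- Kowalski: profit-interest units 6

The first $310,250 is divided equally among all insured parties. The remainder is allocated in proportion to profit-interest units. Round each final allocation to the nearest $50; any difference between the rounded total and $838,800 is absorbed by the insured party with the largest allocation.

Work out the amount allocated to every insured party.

Andrade: $179,500; Ferraro: $109,050; Becker: $273,500; Orozco: $144,250; Kowalski: $132,500

First tranche $310,250 split equally: $62,050 each.
Remainder $528,550 by profit-interest units (total 45): Andrade 117,455.56 → $117,450; Ferraro 46,982.22 → $47,000; Becker 211,420.00 → $211,400; Orozco 82,218.89 → $82,200; Kowalski 70,473.33 → $70,450.
Rounding difference +$50 on remainder applied to Becker.
Totals: Andrade $62,050 + $117,450 = $179,500; Ferraro $62,050 + $47,000 = $109,050; Becker $62,050 + $211,450 = $273,500; Orozco $62,050 + $82,200 = $144,250; Kowalski $62,050 + $70,450 = $132,500.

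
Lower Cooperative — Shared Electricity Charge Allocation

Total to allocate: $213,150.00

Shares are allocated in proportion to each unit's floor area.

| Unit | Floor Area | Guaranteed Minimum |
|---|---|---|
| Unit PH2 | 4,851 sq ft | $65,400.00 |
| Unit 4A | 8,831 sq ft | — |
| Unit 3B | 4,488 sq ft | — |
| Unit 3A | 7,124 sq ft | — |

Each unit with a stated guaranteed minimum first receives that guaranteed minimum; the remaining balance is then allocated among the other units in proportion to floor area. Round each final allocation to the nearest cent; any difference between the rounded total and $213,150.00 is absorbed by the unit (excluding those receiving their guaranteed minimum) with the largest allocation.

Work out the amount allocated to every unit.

Unit PH2: $65,400.00 · Unit 4A: $63,825.28 · Unit 3B: $32,436.63 · Unit 3A: $51,488.09

Guaranteed amounts: Unit PH2 $65,400.00. Balance $147,750.00.
Balance split over remaining floor area 20,443: Unit 4A 63,825.2825 → $63,825.28; Unit 3B 32,436.6287 → $32,436.63; Unit 3A 51,488.0888 → $51,488.09.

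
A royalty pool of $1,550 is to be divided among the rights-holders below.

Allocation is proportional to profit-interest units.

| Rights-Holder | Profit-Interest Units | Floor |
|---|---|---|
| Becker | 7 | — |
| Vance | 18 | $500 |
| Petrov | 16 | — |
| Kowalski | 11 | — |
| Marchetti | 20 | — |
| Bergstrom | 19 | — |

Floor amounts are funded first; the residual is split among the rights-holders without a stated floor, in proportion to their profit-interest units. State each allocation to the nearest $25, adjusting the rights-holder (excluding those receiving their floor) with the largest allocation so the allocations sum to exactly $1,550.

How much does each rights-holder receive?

Becker: $100 · Vance: $500 · Petrov: $225 · Kowalski: $150 · Marchetti: $300 · Bergstrom: $275

Minimums first: Vance $500. Balance $1,050.
Balance split over remaining profit-interest units 73: Becker 100.68 → $100; Petrov 230.14 → $225; Kowalski 158.22 → $150; Marchetti 287.67 → $300; Bergstrom 273.29 → $275.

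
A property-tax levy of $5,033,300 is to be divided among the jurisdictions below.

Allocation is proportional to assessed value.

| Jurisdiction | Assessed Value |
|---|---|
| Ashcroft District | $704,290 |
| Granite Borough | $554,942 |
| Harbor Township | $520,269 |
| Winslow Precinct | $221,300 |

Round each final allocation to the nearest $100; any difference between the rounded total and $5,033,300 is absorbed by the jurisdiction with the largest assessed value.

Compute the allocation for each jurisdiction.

Ashcroft District: $1,771,800 | Granite Borough: $1,396,000 | Harbor Township: $1,308,800 | Winslow Precinct: $556,700

Assessed value total: 704,290 + 554,942 + 520,269 + 221,300 = 2,000,801.
Pro-rata amounts: Ashcroft District 1,771,741.85; Granite Borough 1,396,035.67; Harbor Township 1,308,810.80; Winslow Precinct 556,711.68.
After rounding ($100): Ashcroft District $1,771,700; Granite Borough $1,396,000; Harbor Township $1,308,800; Winslow Precinct $556,700. Sum = $5,033,200.
Difference $5,033,300 − $5,033,200 = +$100 applied to largest assessed value (Ashcroft District): Ashcroft District becomes $1,771,800.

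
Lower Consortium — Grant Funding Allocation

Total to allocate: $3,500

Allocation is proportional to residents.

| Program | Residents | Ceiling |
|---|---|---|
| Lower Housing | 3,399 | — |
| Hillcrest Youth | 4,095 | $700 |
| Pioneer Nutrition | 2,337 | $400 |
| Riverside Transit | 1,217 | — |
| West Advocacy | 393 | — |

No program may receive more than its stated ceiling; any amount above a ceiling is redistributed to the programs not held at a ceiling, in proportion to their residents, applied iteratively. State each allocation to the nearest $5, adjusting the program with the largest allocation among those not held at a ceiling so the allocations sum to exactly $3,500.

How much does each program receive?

Lower Housing: $1,625; Hillcrest Youth: $700; Pioneer Nutrition: $400; Riverside Transit: $585; West Advocacy: $190

Residents total: 11,441.
Proportional shares (ignoring caps): Lower Housing 1,039.81; Hillcrest Youth 1,252.73; Pioneer Nutrition 714.93; Riverside Transit 372.30; West Advocacy 120.23.
Capped: Hillcrest Youth ($700), Pioneer Nutrition ($400); remaining pool $2,400 reallocated over remaining residents 5,009.
Remaining shares: Lower Housing 1,628.59 → $1,630; Riverside Transit 583.11 → $585; West Advocacy 188.30 → $190.
Rounding difference −$5 applied to Lower Housing → $1,625.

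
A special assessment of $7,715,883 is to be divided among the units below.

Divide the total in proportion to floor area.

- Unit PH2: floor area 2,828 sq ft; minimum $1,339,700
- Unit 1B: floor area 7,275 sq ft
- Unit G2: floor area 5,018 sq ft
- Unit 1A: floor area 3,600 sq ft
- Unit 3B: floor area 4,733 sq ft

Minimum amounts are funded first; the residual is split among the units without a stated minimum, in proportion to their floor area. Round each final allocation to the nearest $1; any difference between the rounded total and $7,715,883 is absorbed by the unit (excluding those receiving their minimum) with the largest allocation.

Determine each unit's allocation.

Fund the minimums — Unit PH2 $1,339,700. Residual $6,376,183.
Residual split over remaining floor area 20,626: Unit 1B 2,248,944.60 → $2,248,945; Unit G2 1,551,230.79 → $1,551,231; Unit 1A 1,112,879.80 → $1,112,880; Unit 3B 1,463,127.81 → $1,463,128.
Rounding difference −$1 applied to Unit 1B → $2,248,944.

Unit PH2: $1,339,700 · Unit 1B: $2,248,944 · Unit G2: $1,551,231 · Unit 1A: $1,112,880 · Unit 3B: $1,463,128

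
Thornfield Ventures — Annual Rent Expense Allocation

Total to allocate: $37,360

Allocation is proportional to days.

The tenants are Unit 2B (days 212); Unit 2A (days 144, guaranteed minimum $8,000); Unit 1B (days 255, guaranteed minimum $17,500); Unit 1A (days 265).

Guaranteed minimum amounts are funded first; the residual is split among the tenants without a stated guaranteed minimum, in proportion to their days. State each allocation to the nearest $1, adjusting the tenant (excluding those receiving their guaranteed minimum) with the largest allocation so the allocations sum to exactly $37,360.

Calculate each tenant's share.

Unit 2B: $5,271 | Unit 2A: $8,000 | Unit 1B: $17,500 | Unit 1A: $6,589

Minimums first: Unit 2A $8,000; Unit 1B $17,500. Remaining pool $11,860.
Remaining pool split over remaining days 477: Unit 2B 5,271.11 → $5,271; Unit 1A 6,588.89 → $6,589.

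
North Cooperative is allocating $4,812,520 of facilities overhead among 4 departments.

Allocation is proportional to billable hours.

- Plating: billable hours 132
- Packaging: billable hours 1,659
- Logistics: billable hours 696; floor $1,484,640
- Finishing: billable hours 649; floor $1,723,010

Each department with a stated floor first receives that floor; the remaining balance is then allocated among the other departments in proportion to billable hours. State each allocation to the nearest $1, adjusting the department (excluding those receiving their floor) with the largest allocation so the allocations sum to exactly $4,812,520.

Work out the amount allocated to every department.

Minimums first: Logistics $1,484,640; Finishing $1,723,010. Residual $1,604,870.
Residual split over remaining billable hours 1,791: Plating 118,281.88 → $118,282; Packaging 1,486,588.12 → $1,486,588.

Plating: $118,282 · Packaging: $1,486,588 · Logistics: $1,484,640 · Finishing: $1,723,010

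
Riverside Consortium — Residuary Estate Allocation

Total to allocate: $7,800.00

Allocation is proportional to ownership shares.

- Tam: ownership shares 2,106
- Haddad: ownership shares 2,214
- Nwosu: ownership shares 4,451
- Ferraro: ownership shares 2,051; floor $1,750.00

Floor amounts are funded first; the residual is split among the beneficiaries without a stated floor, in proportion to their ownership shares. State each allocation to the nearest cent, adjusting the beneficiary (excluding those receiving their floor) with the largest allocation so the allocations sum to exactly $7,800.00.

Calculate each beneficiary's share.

Guaranteed amounts: Ferraro $1,750.00. Balance $6,050.00.
Balance split over remaining ownership shares 8,771: Tam 1,452.6622 → $1,452.66; Haddad 1,527.1577 → $1,527.16; Nwosu 3,070.1801 → $3,070.18.

Tam: $1,452.66; Haddad: $1,527.16; Nwosu: $3,070.18; Ferraro: $1,750.00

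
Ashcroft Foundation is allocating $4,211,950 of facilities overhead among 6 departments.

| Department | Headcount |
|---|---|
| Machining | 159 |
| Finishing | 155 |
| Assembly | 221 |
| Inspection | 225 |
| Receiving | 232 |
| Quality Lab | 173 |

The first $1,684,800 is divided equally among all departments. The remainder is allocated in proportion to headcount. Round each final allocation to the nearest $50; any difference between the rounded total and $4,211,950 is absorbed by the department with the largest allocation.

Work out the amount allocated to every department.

Machining: $625,700; Finishing: $617,050; Assembly: $760,200; Inspection: $768,900; Receiving: $784,000; Quality Lab: $656,100

$1,684,800 shared equally gives $280,800 per department.
Remainder $2,527,150 by headcount (total 1,165): Machining 344,907.17 → $344,900; Finishing 336,230.26 → $336,250; Assembly 479,399.27 → $479,400; Inspection 488,076.18 → $488,100; Receiving 503,260.77 → $503,250; Quality Lab 375,276.35 → $375,300.
Rounding difference −$50 on remainder applied to Receiving.
Totals: Machining $280,800 + $344,900 = $625,700; Finishing $280,800 + $336,250 = $617,050; Assembly $280,800 + $479,400 = $760,200; Inspection $280,800 + $488,100 = $768,900; Receiving $280,800 + $503,200 = $784,000; Quality Lab $280,800 + $375,300 = $656,100.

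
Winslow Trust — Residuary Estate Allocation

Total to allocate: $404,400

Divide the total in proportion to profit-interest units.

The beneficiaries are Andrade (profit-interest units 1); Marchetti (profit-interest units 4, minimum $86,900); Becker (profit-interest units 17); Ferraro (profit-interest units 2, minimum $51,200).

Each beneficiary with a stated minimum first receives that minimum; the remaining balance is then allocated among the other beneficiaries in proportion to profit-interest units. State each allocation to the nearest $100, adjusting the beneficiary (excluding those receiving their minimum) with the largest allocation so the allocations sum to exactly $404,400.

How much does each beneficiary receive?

Andrade: $14,800; Marchetti: $86,900; Becker: $251,500; Ferraro: $51,200

Guaranteed amounts: Marchetti $86,900; Ferraro $51,200. Remaining pool $266,300.
Remaining pool split over remaining profit-interest units 18: Andrade 14,794.44 → $14,800; Becker 251,505.56 → $251,500.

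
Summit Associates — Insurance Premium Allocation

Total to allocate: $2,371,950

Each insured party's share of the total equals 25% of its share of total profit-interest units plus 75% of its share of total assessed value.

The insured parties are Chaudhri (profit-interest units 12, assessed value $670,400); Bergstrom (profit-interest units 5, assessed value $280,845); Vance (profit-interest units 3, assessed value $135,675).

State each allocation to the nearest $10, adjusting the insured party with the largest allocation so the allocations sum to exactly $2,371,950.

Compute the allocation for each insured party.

Chaudhri: $1,453,030 · Bergstrom: $607,910 · Vance: $311,010

Profit-interest units total 20; assessed value total 1,086,920.
Blended shares (25% profit-interest units + 75% assessed value): Chaudhri 0.6126; Bergstrom 0.2563; Vance 0.1311.
Unrounded shares: Chaudhri 1,453,036.51; Bergstrom 607,906.02; Vance 311,007.46.
At nearest $10: Chaudhri $1,453,040; Bergstrom $607,910; Vance $311,010. Sum = $2,371,960.
Difference $2,371,950 − $2,371,960 = −$10 applied to largest allocation (Chaudhri): Chaudhri becomes $1,453,030.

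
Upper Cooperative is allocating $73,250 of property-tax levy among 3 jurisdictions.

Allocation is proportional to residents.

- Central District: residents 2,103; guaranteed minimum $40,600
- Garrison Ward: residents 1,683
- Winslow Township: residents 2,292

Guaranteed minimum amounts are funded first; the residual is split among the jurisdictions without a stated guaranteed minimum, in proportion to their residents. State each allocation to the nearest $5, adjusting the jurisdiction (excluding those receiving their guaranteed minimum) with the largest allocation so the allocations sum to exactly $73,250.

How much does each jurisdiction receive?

Central District: $40,600 · Garrison Ward: $13,825 · Winslow Township: $18,825

Fund the minimums — Central District $40,600. Residual $32,650.
Residual split over remaining residents 3,975: Garrison Ward 13,823.89 → $13,825; Winslow Township 18,826.11 → $18,825.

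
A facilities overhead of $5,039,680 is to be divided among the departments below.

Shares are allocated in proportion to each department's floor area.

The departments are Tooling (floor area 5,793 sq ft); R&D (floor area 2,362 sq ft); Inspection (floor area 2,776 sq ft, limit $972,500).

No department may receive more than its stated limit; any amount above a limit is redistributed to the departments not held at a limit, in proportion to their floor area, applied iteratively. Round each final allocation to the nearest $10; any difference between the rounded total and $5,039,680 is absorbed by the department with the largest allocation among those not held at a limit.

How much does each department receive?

Total floor area = 10,931.
Proportional shares (ignoring caps): Tooling 2,670,832.15; R&D 1,088,987.66; Inspection 1,279,860.18.
Held at cap: Inspection ($972,500); residual $4,067,180 reallocated over remaining floor area 8,155.
Remaining shares: Tooling 2,889,169.07 → $2,889,170; R&D 1,178,010.93 → $1,178,010.

Tooling: $2,889,170; R&D: $1,178,010; Inspection: $972,500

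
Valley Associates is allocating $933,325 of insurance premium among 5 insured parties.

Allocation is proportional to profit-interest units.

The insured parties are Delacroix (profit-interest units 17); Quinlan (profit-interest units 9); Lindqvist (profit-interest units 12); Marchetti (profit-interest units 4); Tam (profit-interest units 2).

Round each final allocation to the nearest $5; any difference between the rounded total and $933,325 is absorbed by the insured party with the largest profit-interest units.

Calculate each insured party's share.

Delacroix: $360,600; Quinlan: $190,905; Lindqvist: $254,545; Marchetti: $84,850; Tam: $42,425

Profit-interest units total: 44.
Pro-rata amounts: Delacroix 17/44 × $933,325 = 360,602.84; Quinlan 9/44 × $933,325 = 190,907.39; Lindqvist 12/44 × $933,325 = 254,543.18; Marchetti 4/44 × $933,325 = 84,847.73; Tam 2/44 × $933,325 = 42,423.86.
After rounding ($5): Delacroix $360,605; Quinlan $190,905; Lindqvist $254,545; Marchetti $84,850; Tam $42,425. Sum = $933,330.
Difference $933,325 − $933,330 = −$5 applied to largest profit-interest units (Delacroix): Delacroix becomes $360,600.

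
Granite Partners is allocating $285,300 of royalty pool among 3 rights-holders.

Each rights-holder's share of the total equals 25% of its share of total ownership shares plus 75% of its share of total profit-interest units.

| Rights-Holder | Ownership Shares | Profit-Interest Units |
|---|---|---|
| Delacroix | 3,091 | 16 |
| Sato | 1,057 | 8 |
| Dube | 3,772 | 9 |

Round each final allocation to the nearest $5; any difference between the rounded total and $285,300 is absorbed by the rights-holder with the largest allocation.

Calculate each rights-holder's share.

Delacroix: $131,585; Sato: $61,390; Dube: $92,325

Totals — ownership shares 7,920, profit-interest units 33.
Composite weights (25% ownership shares + 75% profit-interest units): Delacroix 0.4612; Sato 0.2152; Dube 0.3236.
Proportional shares: Delacroix 131,582.02; Sato 61,391.73; Dube 92,326.25.
Rounded to nearest $5: Delacroix $131,580; Sato $61,390; Dube $92,325. Sum = $285,295.
Difference $285,300 − $285,295 = +$5 applied to largest allocation (Delacroix): Delacroix becomes $131,585.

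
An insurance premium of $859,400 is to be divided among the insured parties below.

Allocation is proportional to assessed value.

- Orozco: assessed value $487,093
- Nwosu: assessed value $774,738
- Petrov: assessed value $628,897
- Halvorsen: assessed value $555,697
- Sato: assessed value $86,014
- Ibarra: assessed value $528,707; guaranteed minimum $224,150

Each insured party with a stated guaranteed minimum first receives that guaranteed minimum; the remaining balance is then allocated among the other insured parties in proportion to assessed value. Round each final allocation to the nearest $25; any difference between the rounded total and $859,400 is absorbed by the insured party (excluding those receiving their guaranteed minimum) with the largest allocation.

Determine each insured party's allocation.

Orozco: $122,175; Nwosu: $194,350; Petrov: $157,750; Halvorsen: $139,400; Sato: $21,575; Ibarra: $224,150

Guaranteed amounts: Ibarra $224,150. Residual $635,250.
Residual split over remaining assessed value 2,532,439: Orozco 122,184.91 → $122,175; Nwosu 194,339.26 → $194,350; Petrov 157,755.75 → $157,750; Halvorsen 139,393.89 → $139,400; Sato 21,576.19 → $21,575.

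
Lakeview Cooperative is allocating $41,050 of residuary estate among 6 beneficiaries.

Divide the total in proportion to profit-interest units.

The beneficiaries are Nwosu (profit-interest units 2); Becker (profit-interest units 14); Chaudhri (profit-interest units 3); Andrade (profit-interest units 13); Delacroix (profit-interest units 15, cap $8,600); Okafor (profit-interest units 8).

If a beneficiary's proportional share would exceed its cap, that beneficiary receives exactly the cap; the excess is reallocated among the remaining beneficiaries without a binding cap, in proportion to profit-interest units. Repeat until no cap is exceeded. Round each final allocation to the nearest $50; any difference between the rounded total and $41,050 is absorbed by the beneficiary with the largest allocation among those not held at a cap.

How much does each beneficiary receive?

Combined profit-interest units = 55.
Pro-rata shares before constraints: Nwosu 1,492.73; Becker 10,449.09; Chaudhri 2,239.09; Andrade 9,702.73; Delacroix 11,195.45; Okafor 5,970.91.
Cap binds for Delacroix ($8,600); balance $32,450 reallocated over remaining profit-interest units 40.
Redistributed shares: Nwosu 1,622.50 → $1,600; Becker 11,357.50 → $11,350; Chaudhri 2,433.75 → $2,450; Andrade 10,546.25 → $10,550; Okafor 6,490.00 → $6,500.

Nwosu: $1,600 | Becker: $11,350 | Chaudhri: $2,450 | Andrade: $10,550 | Delacroix: $8,600 | Okafor: $6,500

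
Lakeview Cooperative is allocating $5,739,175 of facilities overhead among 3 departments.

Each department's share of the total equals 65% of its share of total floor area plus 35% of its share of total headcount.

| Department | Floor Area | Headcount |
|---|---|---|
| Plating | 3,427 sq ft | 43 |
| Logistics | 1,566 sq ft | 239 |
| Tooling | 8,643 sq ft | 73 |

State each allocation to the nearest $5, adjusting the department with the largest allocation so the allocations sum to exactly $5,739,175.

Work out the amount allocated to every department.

Totals — floor area 13,636, headcount 355.
Blended shares (65% floor area + 35% headcount): Plating 0.2058; Logistics 0.3103; Tooling 0.4840.
Pro-rata amounts: Plating 1,180,848.97; Logistics 1,780,761.51; Tooling 2,777,564.52.
After rounding ($5): Plating $1,180,850; Logistics $1,780,760; Tooling $2,777,565. Sum = $5,739,175.
Rounded total matches; no reconciliation needed.

Plating: $1,180,850 | Logistics: $1,780,760 | Tooling: $2,777,565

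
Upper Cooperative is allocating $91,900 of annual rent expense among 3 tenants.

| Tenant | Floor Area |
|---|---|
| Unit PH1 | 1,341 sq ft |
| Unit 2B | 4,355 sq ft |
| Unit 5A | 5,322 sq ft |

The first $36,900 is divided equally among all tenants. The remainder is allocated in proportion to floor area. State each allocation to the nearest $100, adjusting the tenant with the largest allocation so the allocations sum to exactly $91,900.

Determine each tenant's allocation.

First tranche $36,900 split equally: $12,300 each.
Remainder $55,000 by floor area (total 11,018): Unit PH1 6,694.05 → $6,700; Unit 2B 21,739.43 → $21,700; Unit 5A 26,566.53 → $26,600.
Totals: Unit PH1 $12,300 + $6,700 = $19,000; Unit 2B $12,300 + $21,700 = $34,000; Unit 5A $12,300 + $26,600 = $38,900.

Unit PH1: $19,000 | Unit 2B: $34,000 | Unit 5A: $38,900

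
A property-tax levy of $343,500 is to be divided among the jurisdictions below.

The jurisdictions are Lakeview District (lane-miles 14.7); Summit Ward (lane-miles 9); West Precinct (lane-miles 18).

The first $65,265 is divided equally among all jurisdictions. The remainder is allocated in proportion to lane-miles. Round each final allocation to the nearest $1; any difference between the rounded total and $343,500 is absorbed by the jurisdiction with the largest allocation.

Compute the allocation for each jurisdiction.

Equal tier: $65,265 ÷ 3 = $21,755 apiece.
Remainder $278,235 by lane-miles (total 41.7): Lakeview District 98,082.84 → $98,083; Summit Ward 60,050.72 → $60,051; West Precinct 120,101.44 → $120,101.
Totals: Lakeview District $21,755 + $98,083 = $119,838; Summit Ward $21,755 + $60,051 = $81,806; West Precinct $21,755 + $120,101 = $141,856.

Lakeview District: $119,838 · Summit Ward: $81,806 · West Precinct: $141,856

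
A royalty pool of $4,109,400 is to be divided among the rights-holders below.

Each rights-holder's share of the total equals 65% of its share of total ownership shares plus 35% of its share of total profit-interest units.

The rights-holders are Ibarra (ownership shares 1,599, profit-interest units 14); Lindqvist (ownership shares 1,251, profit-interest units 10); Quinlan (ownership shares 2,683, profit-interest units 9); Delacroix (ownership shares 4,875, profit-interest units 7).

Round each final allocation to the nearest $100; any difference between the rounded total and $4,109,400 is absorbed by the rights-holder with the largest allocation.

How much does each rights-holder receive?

Ibarra: $913,800 | Lindqvist: $680,600 | Quinlan: $1,012,200 | Delacroix: $1,502,800

Totals — ownership shares 10,408, profit-interest units 40.
Combined weights (65% ownership shares + 35% profit-interest units): Ibarra 0.2224; Lindqvist 0.1656; Quinlan 0.2463; Delacroix 0.3657.
Proportional shares: Ibarra 913,769.00; Lindqvist 680,629.25; Quinlan 1,012,180.60; Delacroix 1,502,821.16.
Rounded to nearest $100: Ibarra $913,800; Lindqvist $680,600; Quinlan $1,012,200; Delacroix $1,502,800. Sum = $4,109,400.
No rounding difference to absorb.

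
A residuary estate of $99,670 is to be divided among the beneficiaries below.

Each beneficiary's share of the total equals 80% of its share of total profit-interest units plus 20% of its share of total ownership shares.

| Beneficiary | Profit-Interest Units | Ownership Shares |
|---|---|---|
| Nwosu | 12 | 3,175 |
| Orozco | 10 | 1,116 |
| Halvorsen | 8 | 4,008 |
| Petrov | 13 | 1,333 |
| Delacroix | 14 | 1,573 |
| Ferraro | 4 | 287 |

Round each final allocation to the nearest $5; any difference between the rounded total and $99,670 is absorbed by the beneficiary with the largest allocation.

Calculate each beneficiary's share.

Totals — profit-interest units 61, ownership shares 11,492.
Composite weights (80% profit-interest units + 20% ownership shares): Nwosu 0.2126; Orozco 0.1506; Halvorsen 0.1747; Petrov 0.1937; Delacroix 0.2110; Ferraro 0.0575.
Pro-rata amounts: Nwosu 21,193.12; Orozco 15,007.29; Halvorsen 17,409.45; Petrov 19,305.14; Delacroix 21,028.59; Ferraro 5,726.42.
Rounded to nearest $5: Nwosu $21,195; Orozco $15,005; Halvorsen $17,410; Petrov $19,305; Delacroix $21,030; Ferraro $5,725. Sum = $99,670.
No rounding difference to absorb.

Nwosu: $21,195 | Orozco: $15,005 | Halvorsen: $17,410 | Petrov: $19,305 | Delacroix: $21,030 | Ferraro: $5,725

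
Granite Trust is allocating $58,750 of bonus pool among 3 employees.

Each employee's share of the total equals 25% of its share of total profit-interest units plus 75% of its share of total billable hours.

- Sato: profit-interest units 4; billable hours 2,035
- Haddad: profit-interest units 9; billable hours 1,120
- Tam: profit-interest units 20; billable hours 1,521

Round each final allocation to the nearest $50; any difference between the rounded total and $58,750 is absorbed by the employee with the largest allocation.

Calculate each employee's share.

Profit-interest units total 33; billable hours total 4,676.
Combined weights (25% profit-interest units + 75% billable hours): Sato 0.3567; Haddad 0.2478; Tam 0.3955.
Raw shares: Sato 20,956.35; Haddad 14,559.57; Tam 23,234.08.
Rounded to nearest $50: Sato $20,950; Haddad $14,550; Tam $23,250. Sum = $58,750.
No rounding difference to absorb.

Sato: $20,950; Haddad: $14,550; Tam: $23,250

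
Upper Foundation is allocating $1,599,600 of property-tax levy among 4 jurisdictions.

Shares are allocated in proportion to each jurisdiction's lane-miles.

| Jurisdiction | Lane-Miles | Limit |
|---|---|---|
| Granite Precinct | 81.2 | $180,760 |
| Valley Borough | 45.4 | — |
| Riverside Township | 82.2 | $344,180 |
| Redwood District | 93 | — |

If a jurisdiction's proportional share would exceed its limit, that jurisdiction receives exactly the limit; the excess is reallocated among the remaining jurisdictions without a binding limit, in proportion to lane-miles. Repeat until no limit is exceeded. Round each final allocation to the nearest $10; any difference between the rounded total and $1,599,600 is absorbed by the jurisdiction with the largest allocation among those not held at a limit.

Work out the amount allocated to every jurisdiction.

Sum of lane-miles: 301.8.
Unconstrained shares: Granite Precinct 430,376.14; Valley Borough 240,629.03; Riverside Township 435,676.34; Redwood District 492,918.49.
Capped: Granite Precinct ($180,760), Riverside Township ($344,180); residual $1,074,660 reallocated over remaining lane-miles 138.4.
Shares after redistribution: Valley Borough 352,525.75 → $352,530; Redwood District 722,134.25 → $722,130.

Granite Precinct: $180,760; Valley Borough: $352,530; Riverside Township: $344,180; Redwood District: $722,130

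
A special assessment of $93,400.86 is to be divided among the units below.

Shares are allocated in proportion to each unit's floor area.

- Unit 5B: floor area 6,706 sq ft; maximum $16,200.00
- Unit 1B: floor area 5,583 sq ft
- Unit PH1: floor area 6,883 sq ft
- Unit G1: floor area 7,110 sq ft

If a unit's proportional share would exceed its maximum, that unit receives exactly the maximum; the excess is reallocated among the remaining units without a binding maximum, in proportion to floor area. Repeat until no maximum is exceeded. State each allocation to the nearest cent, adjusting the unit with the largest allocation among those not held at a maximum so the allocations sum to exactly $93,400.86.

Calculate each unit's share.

Sum of floor area: 26,282.
Proportional shares (ignoring caps): Unit 5B 23,831.7543; Unit 1B 19,840.8417; Unit PH1 24,460.7762; Unit G1 25,267.4878.
Capped: Unit 5B ($16,200.00); balance $77,200.86 reallocated over remaining floor area 19,576.
Shares after redistribution: Unit 1B 22,017.3887 → $22,017.39; Unit PH1 27,144.1316 → $27,144.13; Unit G1 28,039.3397 → $28,039.34.

Unit 5B: $16,200.00 · Unit 1B: $22,017.39 · Unit PH1: $27,144.13 · Unit G1: $28,039.34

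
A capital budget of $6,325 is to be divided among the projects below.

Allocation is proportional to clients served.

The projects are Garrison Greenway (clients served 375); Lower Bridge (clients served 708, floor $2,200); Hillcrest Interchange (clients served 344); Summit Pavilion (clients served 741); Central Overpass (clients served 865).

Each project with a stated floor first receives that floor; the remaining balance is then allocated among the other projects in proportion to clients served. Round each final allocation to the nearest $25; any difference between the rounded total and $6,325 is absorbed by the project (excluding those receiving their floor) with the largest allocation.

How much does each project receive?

Garrison Greenway: $675 | Lower Bridge: $2,200 | Hillcrest Interchange: $600 | Summit Pavilion: $1,325 | Central Overpass: $1,525

Guaranteed amounts: Lower Bridge $2,200. Residual $4,125.
Residual split over remaining clients served 2,325: Garrison Greenway 665.32 → $675; Hillcrest Interchange 610.32 → $600; Summit Pavilion 1,314.68 → $1,325; Central Overpass 1,534.68 → $1,525.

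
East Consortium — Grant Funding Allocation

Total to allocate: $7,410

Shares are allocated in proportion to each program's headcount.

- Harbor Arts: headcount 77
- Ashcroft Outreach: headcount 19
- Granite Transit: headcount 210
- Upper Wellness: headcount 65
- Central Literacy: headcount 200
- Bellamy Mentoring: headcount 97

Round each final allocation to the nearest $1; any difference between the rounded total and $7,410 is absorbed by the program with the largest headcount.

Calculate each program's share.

Harbor Arts: $854 · Ashcroft Outreach: $211 · Granite Transit: $2,329 · Upper Wellness: $721 · Central Literacy: $2,219 · Bellamy Mentoring: $1,076

Headcount total: 77 + 19 + 210 + 65 + 200 + 97 = 668.
Raw shares: Harbor Arts 854.15; Ashcroft Outreach 210.76; Granite Transit 2,329.49; Upper Wellness 721.03; Central Literacy 2,218.56; Bellamy Mentoring 1,076.00.
At nearest $1: Harbor Arts $854; Ashcroft Outreach $211; Granite Transit $2,329; Upper Wellness $721; Central Literacy $2,219; Bellamy Mentoring $1,076. Sum = $7,410.
Sum already equals the total — no adjustment.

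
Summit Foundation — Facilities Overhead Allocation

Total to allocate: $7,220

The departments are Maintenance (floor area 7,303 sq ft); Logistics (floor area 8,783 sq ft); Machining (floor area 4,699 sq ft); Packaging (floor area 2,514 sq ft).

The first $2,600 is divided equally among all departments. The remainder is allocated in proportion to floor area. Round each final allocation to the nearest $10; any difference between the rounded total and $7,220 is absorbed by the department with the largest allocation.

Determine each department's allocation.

Maintenance: $2,100; Logistics: $2,390; Machining: $1,580; Packaging: $1,150

First tranche $2,600 split equally: $650 each.
Remainder $4,620 by floor area (total 23,299): Maintenance 1,448.12 → $1,450; Logistics 1,741.60 → $1,740; Machining 931.77 → $930; Packaging 498.51 → $500.
Totals: Maintenance $650 + $1,450 = $2,100; Logistics $650 + $1,740 = $2,390; Machining $650 + $930 = $1,580; Packaging $650 + $500 = $1,150.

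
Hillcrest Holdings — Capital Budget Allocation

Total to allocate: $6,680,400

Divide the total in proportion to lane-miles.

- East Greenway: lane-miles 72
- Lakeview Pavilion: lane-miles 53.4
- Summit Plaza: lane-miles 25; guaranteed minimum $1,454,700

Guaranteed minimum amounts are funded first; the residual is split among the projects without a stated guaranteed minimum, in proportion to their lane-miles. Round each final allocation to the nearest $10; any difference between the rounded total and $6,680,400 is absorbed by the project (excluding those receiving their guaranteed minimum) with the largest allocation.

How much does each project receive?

East Greenway: $3,000,400 · Lakeview Pavilion: $2,225,300 · Summit Plaza: $1,454,700

Guaranteed amounts: Summit Plaza $1,454,700. Remaining pool $5,225,700.
Remaining pool split over remaining lane-miles 125.4: East Greenway 3,000,401.91 → $3,000,400; Lakeview Pavilion 2,225,298.09 → $2,225,300.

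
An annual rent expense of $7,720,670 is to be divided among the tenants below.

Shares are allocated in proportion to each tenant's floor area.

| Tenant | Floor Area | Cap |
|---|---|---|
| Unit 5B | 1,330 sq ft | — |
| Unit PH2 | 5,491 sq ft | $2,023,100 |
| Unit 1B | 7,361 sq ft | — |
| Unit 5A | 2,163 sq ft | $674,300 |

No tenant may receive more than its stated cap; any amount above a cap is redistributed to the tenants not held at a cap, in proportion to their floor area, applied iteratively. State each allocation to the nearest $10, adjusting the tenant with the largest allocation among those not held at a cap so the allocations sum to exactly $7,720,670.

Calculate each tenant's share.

Unit 5B: $768,720 · Unit PH2: $2,023,100 · Unit 1B: $4,254,550 · Unit 5A: $674,300

Sum of floor area: 16,345.
Proportional shares (ignoring caps): Unit 5B 628,234.39; Unit PH2 2,593,710.55; Unit 1B 3,477,017.55; Unit 5A 1,021,707.51.
Cap binds for Unit PH2 ($2,023,100), Unit 5A ($674,300); balance $5,023,270 reallocated over remaining floor area 8,691.
Redistributed shares: Unit 5B 768,720.41 → $768,720; Unit 1B 4,254,549.59 → $4,254,550.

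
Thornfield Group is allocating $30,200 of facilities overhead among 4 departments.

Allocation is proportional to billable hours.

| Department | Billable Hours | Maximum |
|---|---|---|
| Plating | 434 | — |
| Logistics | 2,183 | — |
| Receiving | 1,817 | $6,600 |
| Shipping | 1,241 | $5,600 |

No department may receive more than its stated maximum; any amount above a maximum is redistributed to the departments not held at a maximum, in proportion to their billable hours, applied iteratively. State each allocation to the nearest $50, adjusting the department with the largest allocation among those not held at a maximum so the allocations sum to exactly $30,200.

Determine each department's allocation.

Sum of billable hours: 5,675.
Proportional shares (ignoring caps): Plating 2,309.57; Logistics 11,617.02; Receiving 9,669.32; Shipping 6,604.09.
Capped: Receiving ($6,600), Shipping ($5,600); balance $18,000 reallocated over remaining billable hours 2,617.
Remaining shares: Plating 2,985.10 → $3,000; Logistics 15,014.90 → $15,000.

Plating: $3,000 | Logistics: $15,000 | Receiving: $6,600 | Shipping: $5,600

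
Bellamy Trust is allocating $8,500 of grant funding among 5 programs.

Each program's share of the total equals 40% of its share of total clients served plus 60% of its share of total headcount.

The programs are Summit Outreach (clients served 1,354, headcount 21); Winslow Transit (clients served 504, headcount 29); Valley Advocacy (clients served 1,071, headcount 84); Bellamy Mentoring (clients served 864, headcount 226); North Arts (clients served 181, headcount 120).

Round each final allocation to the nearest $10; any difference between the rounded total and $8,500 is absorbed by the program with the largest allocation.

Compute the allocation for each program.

Summit Outreach: $1,380; Winslow Transit: $740; Valley Advocacy: $1,810; Bellamy Mentoring: $3,140; North Arts: $1,430

Clients served total 3,974; headcount total 480.
Blended shares (40% clients served + 60% headcount): Summit Outreach 0.1625; Winslow Transit 0.0870; Valley Advocacy 0.2128; Bellamy Mentoring 0.3695; North Arts 0.1682.
Unrounded shares: Summit Outreach 1,381.55; Winslow Transit 739.33; Valley Advocacy 1,808.81; Bellamy Mentoring 3,140.45; North Arts 1,429.86.
Rounded to nearest $10: Summit Outreach $1,380; Winslow Transit $740; Valley Advocacy $1,810; Bellamy Mentoring $3,140; North Arts $1,430. Sum = $8,500.
No rounding difference to absorb.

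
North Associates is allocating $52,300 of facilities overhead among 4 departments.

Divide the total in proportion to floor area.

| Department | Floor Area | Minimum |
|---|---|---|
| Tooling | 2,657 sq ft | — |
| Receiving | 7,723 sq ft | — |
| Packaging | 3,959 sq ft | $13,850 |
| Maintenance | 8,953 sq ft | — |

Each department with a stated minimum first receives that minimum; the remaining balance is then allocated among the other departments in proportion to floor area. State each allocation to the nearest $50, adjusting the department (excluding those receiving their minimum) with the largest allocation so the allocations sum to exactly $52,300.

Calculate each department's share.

Fund the minimums — Packaging $13,850. Balance $38,450.
Balance split over remaining floor area 19,333: Tooling 5,284.31 → $5,300; Receiving 15,359.71 → $15,350; Maintenance 17,805.97 → $17,800.

Tooling: $5,300 · Receiving: $15,350 · Packaging: $13,850 · Maintenance: $17,800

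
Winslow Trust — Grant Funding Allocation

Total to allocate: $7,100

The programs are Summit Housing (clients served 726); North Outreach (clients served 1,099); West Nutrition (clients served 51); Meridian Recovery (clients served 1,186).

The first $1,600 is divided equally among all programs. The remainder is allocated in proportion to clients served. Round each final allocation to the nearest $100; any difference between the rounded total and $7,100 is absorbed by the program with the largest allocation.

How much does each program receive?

Equal tier: $1,600 ÷ 4 = $400 apiece.
Remainder $5,500 by clients served (total 3,062): Summit Housing 1,304.05 → $1,300; North Outreach 1,974.04 → $2,000; West Nutrition 91.61 → $100; Meridian Recovery 2,130.31 → $2,100.
Totals: Summit Housing $400 + $1,300 = $1,700; North Outreach $400 + $2,000 = $2,400; West Nutrition $400 + $100 = $500; Meridian Recovery $400 + $2,100 = $2,500.

Summit Housing: $1,700 · North Outreach: $2,400 · West Nutrition: $500 · Meridian Recovery: $2,500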